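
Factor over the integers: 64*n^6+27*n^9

n^6*(3*n+4)*(9*n^2-12*n+16)

Pull out the common factor n^6, leaving 27*n^3+64.
Recognize a sum of cubes with the parts 4 and 3*n.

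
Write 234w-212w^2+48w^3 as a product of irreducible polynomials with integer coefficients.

Pull out the common factor 2w, then factor the remaining trinomial.

2w(4w-9)(6w-13)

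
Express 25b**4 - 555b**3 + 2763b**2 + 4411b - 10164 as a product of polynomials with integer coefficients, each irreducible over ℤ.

Testing divisors of the constant over divisors of the leading coefficient, b = 11 is a root, so (b - 11) divides it; the quotient is 25b**3 - 280b**2 - 317b + 924.
Then b = 7/5 is a root, giving the factor (5b - 7) and quotient 5b**2 - 49b - 132.
The remaining quadratic factors as (b - 12)(5b + 11).

(5b + 11)(5b - 7)(b - 11)(b - 12)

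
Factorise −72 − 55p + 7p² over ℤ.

Need a pair with product 7·(−72) = −504 and sum −55: that's −63 and 8.
Split the middle term: 7p² − 63p + 8p − 72 = 7p(p − 9) + 8(p − 9).

(7p + 8)(p − 9)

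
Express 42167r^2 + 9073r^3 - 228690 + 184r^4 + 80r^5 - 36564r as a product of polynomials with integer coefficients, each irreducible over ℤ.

(4r + 11)(4r + 15)(5r - 11)(r^2 - 2r + 126)

Trying the rational-root candidates, r = -15/4 is a root, so (4r + 15) divides it; the quotient is 20r^4 - 29r^3 + 2377r^2 + 1628r - 15246.
Then r = -11/4 is a root, so (4r + 11) is a factor; dividing leaves 5r^3 - 21r^2 + 652r - 1386.
Then r = 11/5 is a root, so (5r - 11) divides it; the quotient is r^2 - 2r + 126.
The quadratic r^2 - 2r + 126 has discriminant -500 < 0 and is irreducible over ℤ.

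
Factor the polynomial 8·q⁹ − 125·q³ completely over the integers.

q³·(2·q² − 5)·(4·q⁴ + 10·q² + 25)

Pull out the common factor q³, leaving 8·q⁶ − 125.
Recognize a difference of cubes with the parts 2·q² and 5.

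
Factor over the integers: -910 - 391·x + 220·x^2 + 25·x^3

By the rational root theorem, x = -10 is a root, giving the factor (x + 10) and quotient 25·x^2 - 30·x - 91.
The remaining quadratic factors as (5·x - 13)(5·x + 7).

(5·x + 7)·(5·x - 13)·(x + 10)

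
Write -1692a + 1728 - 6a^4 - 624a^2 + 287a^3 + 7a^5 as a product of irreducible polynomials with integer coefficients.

(7a - 6)(a + 2)(a - 3)(a^2 + a + 48)

Trying the rational-root candidates, a = 6/7 is a root, giving the factor (7a - 6) and quotient a^4 + 41a^2 - 54a - 288.
Then a = -2 is a root, so (a + 2) is a factor; dividing leaves a^3 - 2a^2 + 45a - 144.
Then a = 3 is a root, giving the factor (a - 3) and quotient a^2 + a + 48.
The quadratic a^2 + a + 48 has discriminant -191 < 0 and is irreducible over ℤ.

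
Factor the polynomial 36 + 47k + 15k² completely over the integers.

Need a pair with product 15·36 = 540 and sum 47: that's 27 and 20.
Split the middle term: 15k² + 27k + 20k + 36 = 3k(5k + 9) + 4(5k + 9).

(3k + 4)(5k + 9)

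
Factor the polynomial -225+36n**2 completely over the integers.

9(2n+5)(2n-5)

Factor out 9, leaving 4n**2-25, which is a difference of two squares.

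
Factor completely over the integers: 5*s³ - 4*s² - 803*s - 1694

By the rational root theorem, s = 14 is a root, so (s - 14) divides it; the quotient is 5*s² + 66*s + 121.
The remaining quadratic factors as (s + 11)(5*s + 11).

(5*s + 11)*(s + 11)*(s - 14)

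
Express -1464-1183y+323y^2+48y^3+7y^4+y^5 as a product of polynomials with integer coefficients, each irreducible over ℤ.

By the rational root theorem, y = -1 is a root, giving the factor (y+1) and quotient y^4+6y^3+42y^2+281y-1464.
Then y = 3 is a root, so (y-3) divides it; the quotient is y^3+9y^2+69y+488.
Then y = -8 is a root, so (y+8) is a factor; dividing leaves y^2+y+61.
The quadratic y^2+y+61 has discriminant -243 < 0 and is irreducible over ℤ.

(y+1)(y+8)(y-3)(y^2+y+61)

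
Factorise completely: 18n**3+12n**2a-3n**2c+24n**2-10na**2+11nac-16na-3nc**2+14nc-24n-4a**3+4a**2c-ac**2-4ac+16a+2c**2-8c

Group: 2n(9n**2-3na+3nc-6n-2a**2+ac+4a-2c) + (2a-c+4)(9n**2-3na+3nc-6n-2a**2+ac+4a-2c); both groups contain (9n**2-3na+3nc-6n-2a**2+ac+4a-2c), so (2n+2a-c+4) is a factor with cofactor 9n**2-3na+3nc-6n-2a**2+ac+4a-2c.
The cofactor groups again: 9n**2-3na+3nc-6n-2a**2+ac+4a-2c = 3n(3n-2a+c) + (a-2)(3n-2a+c); both groups contain (3n-2a+c), giving (3n+a-2)(3n-2a+c).

(3n-2a+c)(2n+2a-c+4)(3n+a-2)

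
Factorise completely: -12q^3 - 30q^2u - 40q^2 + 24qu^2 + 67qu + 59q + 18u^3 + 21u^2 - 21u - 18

-(2q + 6u + 9)(2q + u - 1)(3q - 3u - 2)

Group: 2q(-6q^2 + 3qu + 7q + 3u^2 - u - 2) + (6u + 9)(-6q^2 + 3qu + 7q + 3u^2 - u - 2); both groups contain (-6q^2 + 3qu + 7q + 3u^2 - u - 2), so (2q + 6u + 9) is a factor with cofactor -6q^2 + 3qu + 7q + 3u^2 - u - 2.
The cofactor groups again: -6q^2 + 3qu + 7q + 3u^2 - u - 2 = -2q(3q - 3u - 2) + (-u + 1)(3q - 3u - 2); both groups contain (3q - 3u - 2), giving -(2q + u - 1)(3q - 3u - 2).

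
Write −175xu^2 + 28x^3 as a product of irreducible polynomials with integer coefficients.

7x(2x − 5u)(2x + 5u)

Factor out 7x, leaving 4x^2 − 25u^2, which is a difference of two squares.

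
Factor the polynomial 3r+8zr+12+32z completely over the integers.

(8z+3)(r+4)

Group as (8zr+32z) + (3r+12) = 8z(r+4) + 3(r+4).
Both groups share the factor (r+4).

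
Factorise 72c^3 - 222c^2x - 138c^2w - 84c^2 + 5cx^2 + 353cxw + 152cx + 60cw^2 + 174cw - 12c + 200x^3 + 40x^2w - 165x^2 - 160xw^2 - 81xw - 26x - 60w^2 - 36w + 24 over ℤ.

Group: 4c(18c^2 - 33cx - 12cw - 30c - 40x^2 + 32xw + 17x + 12w + 12) + (-5x - 5w + 2)(18c^2 - 33cx - 12cw - 30c - 40x^2 + 32xw + 17x + 12w + 12); both groups contain (18c^2 - 33cx - 12cw - 30c - 40x^2 + 32xw + 17x + 12w + 12), so (4c - 5x - 5w + 2) is a factor with cofactor 18c^2 - 33cx - 12cw - 30c - 40x^2 + 32xw + 17x + 12w + 12.
The cofactor groups again: 18c^2 - 33cx - 12cw - 30c - 40x^2 + 32xw + 17x + 12w + 12 = 6c(3c - 8x - 3) + (5x - 4w - 4)(3c - 8x - 3); both groups contain (3c - 8x - 3), giving (6c + 5x - 4w - 4)(3c - 8x - 3).

(3c - 8x - 3)(4c - 5x - 5w + 2)(6c + 5x - 4w - 4)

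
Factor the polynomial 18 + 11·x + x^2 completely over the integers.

Two integers with product 18 and sum 11 are 9 and 2.

(x + 2)·(x + 9)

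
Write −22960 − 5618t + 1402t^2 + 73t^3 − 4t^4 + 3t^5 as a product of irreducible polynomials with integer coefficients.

(3t + 8)(t + 7)(t − 5)(t^2 − 6t + 82)

Testing divisors of the constant over divisors of the leading coefficient, t = −7 is a root, so (t + 7) is a factor; dividing leaves 3t^4 − 25t^3 + 248t^2 − 334t − 3280.
Next, t = 5 is a root, so (t − 5) is a factor; dividing leaves 3t^3 − 10t^2 + 198t + 656.
Then t = −8/3 is a root, giving the factor (3t + 8) and quotient t^2 − 6t + 82.
The quadratic t^2 − 6t + 82 has discriminant −292 < 0 and is irreducible over ℤ.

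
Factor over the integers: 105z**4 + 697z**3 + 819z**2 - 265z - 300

Testing divisors of the constant over divisors of the leading coefficient, z = -4/7 is a root, giving the factor (7z + 4) and quotient 15z**3 + 91z**2 + 65z - 75.
Then z = 3/5 is a root, giving the factor (5z - 3) and quotient 3z**2 + 20z + 25.
The remaining quadratic factors as (z + 5)(3z + 5).

(3z + 5)(5z - 3)(7z + 4)(z + 5)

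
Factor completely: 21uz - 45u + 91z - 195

(3u + 13)(7z - 15)

Group as (21uz - 45u) + (91z - 195) = 3u(7z - 15) + 13(7z - 15).
Both groups share the factor (7z - 15).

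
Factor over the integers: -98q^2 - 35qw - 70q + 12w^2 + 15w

-(14q - 3w)(7q + 4w + 5)

Group: -14q(7q + 4w + 5) + 3w(7q + 4w + 5); both groups contain (7q + 4w + 5).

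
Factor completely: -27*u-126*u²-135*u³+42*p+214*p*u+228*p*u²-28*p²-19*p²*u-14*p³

Group: p*(-14*p²+51*p*u+14*p-27*u²-9*u) + (5*u+3)*(-14*p²+51*p*u+14*p-27*u²-9*u); both groups contain (-14*p²+51*p*u+14*p-27*u²-9*u), so (p+5*u+3) is a factor with cofactor -14*p²+51*p*u+14*p-27*u²-9*u.
The cofactor groups again: -14*p²+51*p*u+14*p-27*u²-9*u = -p*(14*p-9*u) + (3*u+1)*(14*p-9*u); both groups contain (14*p-9*u), giving -(p-3*u-1)*(14*p-9*u).

-(14*p-9*u)*(p+5*u+3)*(p-3*u-1)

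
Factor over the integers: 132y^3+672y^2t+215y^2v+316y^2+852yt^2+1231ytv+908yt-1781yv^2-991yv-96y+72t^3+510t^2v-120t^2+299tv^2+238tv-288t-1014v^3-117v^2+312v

(4y+12t-13v)(3y+6t+13v+8)(11y+t+6v-3)

Group: 4y(33y^2+69yt+161yv+79y+6t^2+49tv-10t+78v^2+9v-24) + (12t-13v)(33y^2+69yt+161yv+79y+6t^2+49tv-10t+78v^2+9v-24); both groups contain (33y^2+69yt+161yv+79y+6t^2+49tv-10t+78v^2+9v-24), so (4y+12t-13v) is a factor with cofactor 33y^2+69yt+161yv+79y+6t^2+49tv-10t+78v^2+9v-24.
The cofactor groups again: 33y^2+69yt+161yv+79y+6t^2+49tv-10t+78v^2+9v-24 = 11y(3y+6t+13v+8) + (t+6v-3)(3y+6t+13v+8); both groups contain (3y+6t+13v+8), giving (11y+t+6v-3)(3y+6t+13v+8).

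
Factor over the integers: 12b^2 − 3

3(2b + 1)(2b − 1)

Factor out 3, leaving 4b^2 − 1, which is a difference of two squares.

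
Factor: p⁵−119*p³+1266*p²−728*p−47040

Trying the rational-root candidates, p = 8 is a root, giving the factor (p−8) and quotient p⁴+8*p³−55*p²+826*p+5880.
Continuing, p = −14 is a root, giving the factor (p+14) and quotient p³−6*p²+29*p+420.
Next, p = −5 is a root, so (p+5) is a factor; dividing leaves p²−11*p+84.
The quadratic p²−11*p+84 has discriminant −215 < 0 and is irreducible over ℤ.

(p+14)*(p+5)*(p−8)*(p²−11*p+84)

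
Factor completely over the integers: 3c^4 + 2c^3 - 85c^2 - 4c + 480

(3c + 8)(c + 5)(c - 3)(c - 4)

Trying the rational-root candidates, c = 4 is a root, so (c - 4) divides it; the quotient is 3c^3 + 14c^2 - 29c - 120.
Then c = -5 is a root, so (c + 5) is a factor; dividing leaves 3c^2 - c - 24.
The remaining quadratic factors as (3c + 8)(c - 3).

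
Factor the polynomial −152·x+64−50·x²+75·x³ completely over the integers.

(3·x+4)·(5·x−2)·(5·x−8)

By the rational root theorem, x = 8/5 is a root, so (5·x−8) is a factor; dividing leaves 15·x²+14·x−8.
The remaining quadratic factors as (5·x−2)(3·x+4).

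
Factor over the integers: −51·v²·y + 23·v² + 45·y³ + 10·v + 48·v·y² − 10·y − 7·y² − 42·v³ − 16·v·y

−(6·v + 9·y − 5)·(7·v + 5·y + 2)·(v − y)

Group: 7·v·(−6·v² − 3·v·y + 5·v + 9·y² − 5·y) + (5·y + 2)·(−6·v² − 3·v·y + 5·v + 9·y² − 5·y); both groups contain (−6·v² − 3·v·y + 5·v + 9·y² − 5·y), so (7·v + 5·y + 2) is a factor with cofactor −6·v² − 3·v·y + 5·v + 9·y² − 5·y.
The cofactor groups again: −6·v² − 3·v·y + 5·v + 9·y² − 5·y = −6·v·(v − y) + (−9·y + 5)·(v − y); both groups contain (v − y), giving −(6·v + 9·y − 5)·(v − y).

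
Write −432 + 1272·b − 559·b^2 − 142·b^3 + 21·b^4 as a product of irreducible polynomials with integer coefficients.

By the rational root theorem, b = 9 is a root, so (b − 9) is a factor; dividing leaves 21·b^3 + 47·b^2 − 136·b + 48.
Next, b = 4/3 is a root, so (3·b − 4) divides it; the quotient is 7·b^2 + 25·b − 12.
The remaining quadratic factors as (7·b − 3)(b + 4).

(3·b − 4)·(7·b − 3)·(b + 4)·(b − 9)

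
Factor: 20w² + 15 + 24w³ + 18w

(6w + 5)(4w² + 3)

Group as (24w³ + 18w) + (20w² + 15) = 6w(4w² + 3) + 5(4w² + 3).
Both groups share the factor (4w² + 3).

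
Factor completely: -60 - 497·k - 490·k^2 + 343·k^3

(7·k + 1)·(7·k + 4)·(7·k - 15)

Trying the rational-root candidates, k = -1/7 is a root, so (7·k + 1) divides it; the quotient is 49·k^2 - 77·k - 60.
The remaining quadratic factors as (7·k - 15)(7·k + 4).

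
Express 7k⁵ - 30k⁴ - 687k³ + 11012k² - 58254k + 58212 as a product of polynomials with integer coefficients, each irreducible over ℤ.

Trying the rational-root candidates, k = 9/7 is a root, so (7k - 9) is a factor; dividing leaves k⁴ - 3k³ - 102k² + 1442k - 6468.
Next, k = -14 is a root, so (k + 14) divides it; the quotient is k³ - 17k² + 136k - 462.
Continuing, k = 7 is a root, so (k - 7) is a factor; dividing leaves k² - 10k + 66.
The quadratic k² - 10k + 66 has discriminant -164 < 0 and is irreducible over ℤ.

(7k - 9)(k + 14)(k - 7)(k² - 10k + 66)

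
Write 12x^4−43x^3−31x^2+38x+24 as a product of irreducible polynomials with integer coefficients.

Testing divisors of the constant over divisors of the leading coefficient, x = −3/4 is a root, giving the factor (4x+3) and quotient 3x^3−13x^2+2x+8.
Then x = 4 is a root, so (x−4) is a factor; dividing leaves 3x^2−x−2.
The remaining quadratic factors as (x−1)(3x+2).

(3x+2)(4x+3)(x−1)(x−4)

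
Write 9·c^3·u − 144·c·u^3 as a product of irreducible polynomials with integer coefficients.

Every term has a factor of 9·c·u. Then c^2 − 16·u^2 = (c)² − (4·u)².

9·c·u·(c + 4·u)·(c − 4·u)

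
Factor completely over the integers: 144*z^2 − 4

4*(6*z + 1)*(6*z − 1)

Factor out 4, leaving 36*z^2 − 1, which is a difference of two squares.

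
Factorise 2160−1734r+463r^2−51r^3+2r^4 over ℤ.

(2r−5)(r−6)(r−8)(r−9)

Trying the rational-root candidates, r = 8 is a root, so (r−8) divides it; the quotient is 2r^3−35r^2+183r−270.
Next, r = 6 is a root, giving the factor (r−6) and quotient 2r^2−23r+45.
The remaining quadratic factors as (r−9)(2r−5).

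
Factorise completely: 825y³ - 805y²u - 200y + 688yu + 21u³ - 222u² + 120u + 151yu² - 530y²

(5y - 3u)(15y - 7u + 4)(11y + u - 10)

Group: 15y(55y² - 28yu - 50y - 3u² + 30u) + (-7u + 4)(55y² - 28yu - 50y - 3u² + 30u); both groups contain (55y² - 28yu - 50y - 3u² + 30u), so (15y - 7u + 4) is a factor with cofactor 55y² - 28yu - 50y - 3u² + 30u.
The cofactor groups again: 55y² - 28yu - 50y - 3u² + 30u = 5y(11y + u - 10) - 3u(11y + u - 10); both groups contain (11y + u - 10), giving (5y - 3u)(11y + u - 10).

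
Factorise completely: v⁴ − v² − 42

(v² + 6)(v² − 7)

Substitute u = v² to get a quadratic in u, then factor.
v² − 7 is irreducible over ℤ (7 is not a perfect square).
v² + 6 is irreducible over ℤ (always positive, so no real roots).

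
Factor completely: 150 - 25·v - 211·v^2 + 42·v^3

Trying the rational-root candidates, v = 6/7 is a root, so (7·v - 6) divides it; the quotient is 6·v^2 - 25·v - 25.
The remaining quadratic factors as (v - 5)(6·v + 5).

(6·v + 5)·(7·v - 6)·(v - 5)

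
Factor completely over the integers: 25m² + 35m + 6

Need a pair with product 25·6 = 150 and sum 35: that's 30 and 5.
Split the middle term: 25m² + 30m + 5m + 6 = 5m(5m + 6) + (5m + 6).

(5m + 1)(5m + 6)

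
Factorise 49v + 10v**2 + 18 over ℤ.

Need a pair with product 10·18 = 180 and sum 49: that's 4 and 45.
Split the middle term: 10v**2 + 4v + 45v + 18 = 2v(5v + 2) + 9(5v + 2).

(2v + 9)(5v + 2)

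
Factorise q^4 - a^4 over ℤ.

(q)⁴ − (a)⁴ = ((q)² − (a)²)((q)² + (a)²); the first factor splits again, the second (q^2 + a^2) is irreducible.

(q - a)(q + a)(q^2 + a^2)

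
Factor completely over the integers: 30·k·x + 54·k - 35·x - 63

Group as (30·k·x + 54·k) + (-35·x - 63) = 6·k·(5·x + 9) - 7·(5·x + 9).
Both groups share the factor (5·x + 9).

(5·x + 9)·(6·k - 7)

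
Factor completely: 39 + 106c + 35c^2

(5c + 13)(7c + 3)

Need a pair with product 35·39 = 1365 and sum 106: that's 15 and 91.
Split the middle term: 35c^2 + 15c + 91c + 39 = 5c(7c + 3) + 13(7c + 3).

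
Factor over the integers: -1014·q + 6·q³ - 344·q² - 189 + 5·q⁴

Testing divisors of the constant over divisors of the leading coefficient, q = -1/5 is a root, so (5·q + 1) is a factor; dividing leaves q³ + q² - 69·q - 189.
Next, q = 9 is a root, so (q - 9) is a factor; dividing leaves q² + 10·q + 21.
The remaining quadratic factors as (q + 3)(q + 7).

(5·q + 1)·(q + 3)·(q + 7)·(q - 9)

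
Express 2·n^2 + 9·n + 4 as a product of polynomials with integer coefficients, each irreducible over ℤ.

Need a pair with product 2·4 = 8 and sum 9: that's 8 and 1.
Split the middle term: 2·n^2 + 8·n + n + 4 = 2·n·(n + 4) + (n + 4).

(2·n + 1)·(n + 4)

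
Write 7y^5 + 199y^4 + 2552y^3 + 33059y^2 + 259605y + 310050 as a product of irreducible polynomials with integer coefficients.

By the rational root theorem, y = −10/7 is a root, so (7y + 10) divides it; the quotient is y^4 + 27y^3 + 326y^2 + 4257y + 31005.
Next, y = −13 is a root, so (y + 13) is a factor; dividing leaves y^3 + 14y^2 + 144y + 2385.
Then y = −15 is a root, giving the factor (y + 15) and quotient y^2 − y + 159.
The quadratic y^2 − y + 159 has discriminant −635 < 0 and is irreducible over ℤ.

(7y + 10)(y + 13)(y + 15)(y^2 − y + 159)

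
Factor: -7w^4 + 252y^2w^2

Every term has a factor of 7w^2. Then 36y^2 - w^2 = (6y)² − (w)².

7w^2(6y - w)(6y + w)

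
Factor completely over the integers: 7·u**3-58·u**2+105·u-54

By the rational root theorem, u = 6 is a root, so (u-6) divides it; the quotient is 7·u**2-16·u+9.
The remaining quadratic factors as (u-1)(7·u-9).

(7·u-9)·(u-1)·(u-6)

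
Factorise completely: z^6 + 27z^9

Every term has a factor of z^6; factoring it out leaves 27z^3 + 1.
Recognize a sum of cubes with the parts 1 and 3z.

z^6(3z + 1)(9z^2 - 3z + 1)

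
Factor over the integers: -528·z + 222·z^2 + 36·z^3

Pull out the common factor 6·z, then factor the remaining trinomial.

6·z·(6·z - 11)·(z + 8)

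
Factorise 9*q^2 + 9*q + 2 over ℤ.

Need a pair with product 9·2 = 18 and sum 9: that's 6 and 3.
Split the middle term: 9*q^2 + 6*q + 3*q + 2 = 3*q*(3*q + 2) + (3*q + 2).

(3*q + 1)*(3*q + 2)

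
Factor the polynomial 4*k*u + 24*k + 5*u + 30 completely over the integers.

(4*k + 5)*(u + 6)

Group as (4*k*u + 24*k) + (5*u + 30) = 4*k*(u + 6) + 5*(u + 6).
Both groups share the factor (u + 6).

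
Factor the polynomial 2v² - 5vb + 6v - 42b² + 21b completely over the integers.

(v - 6b + 3)(2v + 7b)

Group: v(2v + 7b) + (-6b + 3)(2v + 7b); both groups contain (2v + 7b).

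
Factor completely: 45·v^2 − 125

5·(3·v + 5)·(3·v − 5)

Pull out the common factor 5; 9·v^2 − 25 is a difference of squares.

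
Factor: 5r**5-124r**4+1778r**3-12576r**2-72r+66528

Among the possible rational roots, r = -2 is a root, so (r+2) divides it; the quotient is 5r**4-134r**3+2046r**2-16668r+33264.
Next, r = 14/5 is a root, giving the factor (5r-14) and quotient r**3-24r**2+342r-2376.
Next, r = 12 is a root, giving the factor (r-12) and quotient r**2-12r+198.
The quadratic r**2-12r+198 has discriminant -648 < 0 and is irreducible over ℤ.

(5r-14)(r+2)(r-12)(r**2-12r+198)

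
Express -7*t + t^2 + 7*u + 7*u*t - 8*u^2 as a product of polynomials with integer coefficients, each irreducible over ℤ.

-(u - t)*(8*u + t - 7)

Group: -8*u*(u - t) + (-t + 7)*(u - t); both groups contain (u - t).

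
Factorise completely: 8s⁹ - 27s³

Pull out the common factor s³, leaving 8s⁶ - 27.
Recognize a difference of cubes with the parts 2s² and 3.

s³(2s² - 3)(4s⁴ + 6s² + 9)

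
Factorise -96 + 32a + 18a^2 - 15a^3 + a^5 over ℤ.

(a + 2)(a + 4)(a - 3)(a^2 - 3a + 4)

Trying the rational-root candidates, a = 3 is a root, giving the factor (a - 3) and quotient a^4 + 3a^3 - 6a^2 + 32.
Next, a = -2 is a root, so (a + 2) is a factor; dividing leaves a^3 + a^2 - 8a + 16.
Then a = -4 is a root, so (a + 4) divides it; the quotient is a^2 - 3a + 4.
The quadratic a^2 - 3a + 4 has discriminant -7 < 0 and is irreducible over ℤ.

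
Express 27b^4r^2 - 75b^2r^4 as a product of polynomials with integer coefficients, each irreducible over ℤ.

Pull out the common factor 3b^2r^2; 9b^2 - 25r^2 is a difference of squares.

3b^2r^2(3b + 5r)(3b - 5r)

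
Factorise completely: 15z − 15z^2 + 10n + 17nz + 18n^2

Group: 9n(2n + 3z) + (−5z + 5)(2n + 3z); both groups contain (2n + 3z).

(2n + 3z)(9n − 5z + 5)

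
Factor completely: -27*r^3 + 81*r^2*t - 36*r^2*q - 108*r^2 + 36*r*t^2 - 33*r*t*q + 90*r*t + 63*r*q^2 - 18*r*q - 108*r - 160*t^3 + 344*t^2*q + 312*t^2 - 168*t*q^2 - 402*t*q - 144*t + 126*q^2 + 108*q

Group: 3*r*(-9*r^2 + 12*r*t + 9*r*q - 18*r + 32*t^2 - 24*t*q - 24*t + 18*q) + (-5*t + 7*q + 6)*(-9*r^2 + 12*r*t + 9*r*q - 18*r + 32*t^2 - 24*t*q - 24*t + 18*q); both groups contain (-9*r^2 + 12*r*t + 9*r*q - 18*r + 32*t^2 - 24*t*q - 24*t + 18*q), so (3*r - 5*t + 7*q + 6) is a factor with cofactor -9*r^2 + 12*r*t + 9*r*q - 18*r + 32*t^2 - 24*t*q - 24*t + 18*q.
The cofactor groups again: -9*r^2 + 12*r*t + 9*r*q - 18*r + 32*t^2 - 24*t*q - 24*t + 18*q = -3*r*(3*r - 8*t + 6) + (-4*t + 3*q)*(3*r - 8*t + 6); both groups contain (3*r - 8*t + 6), giving -(3*r + 4*t - 3*q)*(3*r - 8*t + 6).

-(3*r + 4*t - 3*q)*(3*r - 8*t + 6)*(3*r - 5*t + 7*q + 6)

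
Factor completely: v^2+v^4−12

(v^2+4)(v^2−3)

Substitute u = v^2 to get a quadratic in u, then factor.
v^2+4 is irreducible over ℤ (sum of squares).
v^2−3 is irreducible over ℤ (3 is not a perfect square).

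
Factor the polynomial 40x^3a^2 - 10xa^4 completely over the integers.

Pull out the common factor 10xa^2; 4x^2 - a^2 is a difference of squares.

10a^2x(2x - a)(2x + a)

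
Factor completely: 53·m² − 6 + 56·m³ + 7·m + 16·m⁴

Testing divisors of the constant over divisors of the leading coefficient, m = −2 is a root, so (m + 2) is a factor; dividing leaves 16·m³ + 24·m² + 5·m − 3.
Then m = −1 is a root, so (m + 1) divides it; the quotient is 16·m² + 8·m − 3.
The remaining quadratic factors as (4·m + 3)(4·m − 1).

(4·m + 3)·(4·m − 1)·(m + 1)·(m + 2)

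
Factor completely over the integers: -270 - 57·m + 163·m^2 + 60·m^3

(3·m + 5)·(4·m + 9)·(5·m - 6)

Trying the rational-root candidates, m = 6/5 is a root, giving the factor (5·m - 6) and quotient 12·m^2 + 47·m + 45.
The remaining quadratic factors as (4·m + 9)(3·m + 5).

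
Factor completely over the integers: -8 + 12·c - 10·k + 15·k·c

Group as (15·k·c - 10·k) + (12·c - 8) = 5·k·(3·c - 2) + 4·(3·c - 2).
Both groups share the factor (3·c - 2).

(3·c - 2)·(5·k + 4)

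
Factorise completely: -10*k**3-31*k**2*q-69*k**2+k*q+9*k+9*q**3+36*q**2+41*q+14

Group: 2*k*(-5*k**2-18*k*q-37*k-9*q**2-27*q-14) + (-q-1)*(-5*k**2-18*k*q-37*k-9*q**2-27*q-14); both groups contain (-5*k**2-18*k*q-37*k-9*q**2-27*q-14), so (2*k-q-1) is a factor with cofactor -5*k**2-18*k*q-37*k-9*q**2-27*q-14.
The cofactor groups again: -5*k**2-18*k*q-37*k-9*q**2-27*q-14 = -5*k*(k+3*q+7) + (-3*q-2)*(k+3*q+7); both groups contain (k+3*q+7), giving -(5*k+3*q+2)*(k+3*q+7).

-(2*k-q-1)*(5*k+3*q+2)*(k+3*q+7)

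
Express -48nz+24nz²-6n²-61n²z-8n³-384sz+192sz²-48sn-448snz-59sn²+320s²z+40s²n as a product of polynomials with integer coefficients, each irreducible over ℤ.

Group: 5s(8sn+64sz+n²+8nz) + (-8n+3z-6)(8sn+64sz+n²+8nz); both groups contain (8sn+64sz+n²+8nz), so (5s-8n+3z-6) is a factor with cofactor 8sn+64sz+n²+8nz.
The cofactor groups again: 8sn+64sz+n²+8nz = 8s(n+8z) + n(n+8z); both groups contain (n+8z), giving (8s+n)(n+8z).

(5s-8n+3z-6)(8s+n)(n+8z)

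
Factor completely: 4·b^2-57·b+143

Need a pair with product 4·143 = 572 and sum -57: that's -44 and -13.
Split the middle term: 4·b^2-44·b - 13·b+143 = 4·b·(b-11) - 13·(b-11).

(4·b-13)·(b-11)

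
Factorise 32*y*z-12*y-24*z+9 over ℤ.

(4*y-3)*(8*z-3)

Group as (32*y*z-12*y) + (-24*z+9) = 4*y*(8*z-3) - 3*(8*z-3).
Both groups share the factor (8*z-3).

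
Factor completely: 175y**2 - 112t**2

Factor out 7, leaving 25y**2 - 16t**2, which is a difference of two squares.

7(5y - 4t)(5y + 4t)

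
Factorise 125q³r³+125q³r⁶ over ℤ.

Factor out 125q³r³ first: what remains is r³+1.
Recognize a sum of cubes with the parts r and 1.

125q³r³(r+1)(r²−r+1)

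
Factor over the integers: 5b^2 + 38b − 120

Need a pair with product 5·(−120) = −600 and sum 38: that's 50 and −12.
Split the middle term: 5b^2 + 50b − 12b − 120 = 5b(b + 10) − 12(b + 10).

(5b − 12)(b + 10)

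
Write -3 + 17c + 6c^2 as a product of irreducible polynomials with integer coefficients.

(6c - 1)(c + 3)

Need a pair with product 6·(-3) = -18 and sum 17: that's -1 and 18.
Split the middle term: 6c^2 - c + 18c - 3 = c(6c - 1) + 3(6c - 1).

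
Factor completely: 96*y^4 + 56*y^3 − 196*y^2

Pull out the common factor 4*y^2, then factor the remaining trinomial.

4*y^2*(4*y + 7)*(6*y − 7)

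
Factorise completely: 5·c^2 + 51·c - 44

Need a pair with product 5·(-44) = -220 and sum 51: that's 55 and -4.
Split the middle term: 5·c^2 + 55·c - 4·c - 44 = 5·c·(c + 11) - 4·(c + 11).

(5·c - 4)·(c + 11)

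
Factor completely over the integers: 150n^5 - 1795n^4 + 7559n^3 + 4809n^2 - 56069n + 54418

(5n + 13)(5n - 7)(6n - 13)(n^2 - 11n + 46)

Trying the rational-root candidates, n = 13/6 is a root, giving the factor (6n - 13) and quotient 25n^4 - 245n^3 + 729n^2 + 2381n - 4186.
Next, n = -13/5 is a root, so (5n + 13) is a factor; dividing leaves 5n^3 - 62n^2 + 307n - 322.
Continuing, n = 7/5 is a root, so (5n - 7) divides it; the quotient is n^2 - 11n + 46.
The quadratic n^2 - 11n + 46 has discriminant -63 < 0 and is irreducible over ℤ.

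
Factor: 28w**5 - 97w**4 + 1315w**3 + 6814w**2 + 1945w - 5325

(4w + 5)(7w - 5)(w + 3)(w**2 - 7w + 71)

By the rational root theorem, w = -5/4 is a root, so (4w + 5) is a factor; dividing leaves 7w**4 - 33w**3 + 370w**2 + 1241w - 1065.
Then w = 5/7 is a root, giving the factor (7w - 5) and quotient w**3 - 4w**2 + 50w + 213.
Continuing, w = -3 is a root, so (w + 3) divides it; the quotient is w**2 - 7w + 71.
The quadratic w**2 - 7w + 71 has discriminant -235 < 0 and is irreducible over ℤ.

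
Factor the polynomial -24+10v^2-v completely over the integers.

(2v+3)(5v-8)

Need a pair with product 10·(-24) = -240 and sum -1: that's -16 and 15.
Split the middle term: 10v^2-16v + 15v-24 = 2v(5v-8) + 3(5v-8).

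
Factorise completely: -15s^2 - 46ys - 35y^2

-(5y + 3s)(7y + 5s)

Group: -7y(5y + 3s) - 5s(5y + 3s); both groups contain (5y + 3s).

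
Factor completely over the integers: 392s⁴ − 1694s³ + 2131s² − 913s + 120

Among the possible rational roots, s = 5/2 is a root, so (2s − 5) is a factor; dividing leaves 196s³ − 357s² + 173s − 24.
Then s = 1/4 is a root, so (4s − 1) is a factor; dividing leaves 49s² − 77s + 24.
The remaining quadratic factors as (7s − 8)(7s − 3).

(2s − 5)(4s − 1)(7s − 3)(7s − 8)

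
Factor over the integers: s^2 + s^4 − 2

(s + 1)(s − 1)(s^2 + 2)

Substitute u = s^2 to get a quadratic in u, then factor.
s^2 + 2 is irreducible over ℤ (always positive, so no real roots).
s^2 − 1 is a difference of squares.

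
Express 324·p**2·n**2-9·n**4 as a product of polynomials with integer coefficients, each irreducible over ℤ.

Pull out the common factor 9·n**2; 36·p**2-n**2 is a difference of squares.

9·n**2·(6·p-n)·(6·p+n)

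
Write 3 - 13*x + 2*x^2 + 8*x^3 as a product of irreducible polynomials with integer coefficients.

Testing divisors of the constant over divisors of the leading coefficient, x = 1/4 is a root, so (4*x - 1) divides it; the quotient is 2*x^2 + x - 3.
The remaining quadratic factors as (2*x + 3)(x - 1).

(2*x + 3)*(4*x - 1)*(x - 1)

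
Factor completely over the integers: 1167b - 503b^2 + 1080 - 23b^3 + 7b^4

By the rational root theorem, b = -8 is a root, so (b + 8) is a factor; dividing leaves 7b^3 - 79b^2 + 129b + 135.
Then b = 9 is a root, so (b - 9) divides it; the quotient is 7b^2 - 16b - 15.
The remaining quadratic factors as (7b + 5)(b - 3).

(7b + 5)(b + 8)(b - 3)(b - 9)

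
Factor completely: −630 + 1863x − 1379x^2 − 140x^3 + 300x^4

(2x + 5)(5x − 3)(5x − 6)(6x − 7)

Among the possible rational roots, x = 6/5 is a root, so (5x − 6) divides it; the quotient is 60x^3 + 44x^2 − 223x + 105.
Then x = −5/2 is a root, so (2x + 5) divides it; the quotient is 30x^2 − 53x + 21.
The remaining quadratic factors as (6x − 7)(5x − 3).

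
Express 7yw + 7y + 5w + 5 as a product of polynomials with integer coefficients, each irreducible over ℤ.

(7y + 5)(w + 1)

Group as (7yw + 7y) + (5w + 5) = 7y(w + 1) + 5(w + 1).
Both groups share the factor (w + 1).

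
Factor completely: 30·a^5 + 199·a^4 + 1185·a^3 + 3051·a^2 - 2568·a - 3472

(5·a + 4)·(6·a - 7)·(a + 4)·(a^2 + 3·a + 31)

By the rational root theorem, a = 7/6 is a root, so (6·a - 7) divides it; the quotient is 5·a^4 + 39·a^3 + 243·a^2 + 792·a + 496.
Next, a = -4/5 is a root, so (5·a + 4) is a factor; dividing leaves a^3 + 7·a^2 + 43·a + 124.
Continuing, a = -4 is a root, so (a + 4) is a factor; dividing leaves a^2 + 3·a + 31.
The quadratic a^2 + 3·a + 31 has discriminant -115 < 0 and is irreducible over ℤ.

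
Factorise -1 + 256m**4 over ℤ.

Write as (16m**2)² − (1)², then factor 16m**2 - 1 once more.

(4m + 1)(4m - 1)(16m**2 + 1)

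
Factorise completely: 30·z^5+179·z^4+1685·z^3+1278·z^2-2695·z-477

By the rational root theorem, z = -1/6 is a root, so (6·z+1) divides it; the quotient is 5·z^4+29·z^3+276·z^2+167·z-477.
Continuing, z = -9/5 is a root, so (5·z+9) divides it; the quotient is z^3+4·z^2+48·z-53.
Then z = 1 is a root, so (z-1) divides it; the quotient is z^2+5·z+53.
The quadratic z^2+5·z+53 has discriminant -187 < 0 and is irreducible over ℤ.

(5·z+9)·(6·z+1)·(z-1)·(z^2+5·z+53)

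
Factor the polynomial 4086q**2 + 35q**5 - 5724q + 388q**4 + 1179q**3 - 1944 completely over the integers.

(5q - 6)(7q + 2)(q + 9)(q**2 + 3q + 18)

Testing divisors of the constant over divisors of the leading coefficient, q = -9 is a root, giving the factor (q + 9) and quotient 35q**4 + 73q**3 + 522q**2 - 612q - 216.
Continuing, q = -2/7 is a root, giving the factor (7q + 2) and quotient 5q**3 + 9q**2 + 72q - 108.
Next, q = 6/5 is a root, so (5q - 6) is a factor; dividing leaves q**2 + 3q + 18.
The quadratic q**2 + 3q + 18 has discriminant -63 < 0 and is irreducible over ℤ.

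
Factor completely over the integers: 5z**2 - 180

5(z + 6)(z - 6)

Pull out the common factor 5; z**2 - 36 is a difference of squares.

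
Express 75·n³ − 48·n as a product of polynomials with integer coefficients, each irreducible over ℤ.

3·n·(5·n + 4)·(5·n − 4)

Factor out 3·n, leaving 25·n² − 16, which is a difference of two squares.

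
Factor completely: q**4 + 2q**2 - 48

Substitute u = q**2 to get a quadratic in u, then factor.
q**2 - 6 is irreducible over ℤ (6 is not a perfect square).
q**2 + 8 is irreducible over ℤ (always positive, so no real roots).

(q**2 + 8)(q**2 - 6)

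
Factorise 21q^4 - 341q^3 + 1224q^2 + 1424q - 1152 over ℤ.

Trying the rational-root candidates, q = 9 is a root, giving the factor (q - 9) and quotient 21q^3 - 152q^2 - 144q + 128.
Then q = -4/3 is a root, so (3q + 4) divides it; the quotient is 7q^2 - 60q + 32.
The remaining quadratic factors as (7q - 4)(q - 8).

(3q + 4)(7q - 4)(q - 8)(q - 9)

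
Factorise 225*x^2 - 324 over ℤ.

Pull out the common factor 9; 25*x^2 - 36 is a difference of squares.

9*(5*x + 6)*(5*x - 6)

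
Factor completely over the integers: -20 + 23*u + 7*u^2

(7*u - 5)*(u + 4)

Need a pair with product 7·(-20) = -140 and sum 23: that's -5 and 28.
Split the middle term: 7*u^2 - 5*u + 28*u - 20 = u*(7*u - 5) + 4*(7*u - 5).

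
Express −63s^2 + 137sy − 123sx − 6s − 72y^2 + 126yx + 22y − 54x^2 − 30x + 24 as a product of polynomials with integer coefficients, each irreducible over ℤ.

−(7s − 9y + 9x − 4)(9s − 8y + 6x + 6)

Group: −7s(9s − 8y + 6x + 6) + (9y − 9x + 4)(9s − 8y + 6x + 6); both groups contain (9s − 8y + 6x + 6).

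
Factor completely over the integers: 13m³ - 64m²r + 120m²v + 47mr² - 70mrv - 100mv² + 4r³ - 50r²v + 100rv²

(13m + r - 10v)(m - 4r + 10v)(m - r)

Group: m(13m² - 12mr - 10mv - r² + 10rv) + (-4r + 10v)(13m² - 12mr - 10mv - r² + 10rv); both groups contain (13m² - 12mr - 10mv - r² + 10rv), so (m - 4r + 10v) is a factor with cofactor 13m² - 12mr - 10mv - r² + 10rv.
The cofactor groups again: 13m² - 12mr - 10mv - r² + 10rv = 13m(m - r) + (r - 10v)(m - r); both groups contain (m - r), giving (13m + r - 10v)(m - r).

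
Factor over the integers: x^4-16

Difference of squares twice: with A = x and B = 2, A⁴ − B⁴ = (A² − B²)(A² + B²), and A² − B² factors again.

(x+2)(x-2)(x^2+4)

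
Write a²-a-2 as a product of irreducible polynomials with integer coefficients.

(a+1)(a-2)

Two integers with product -2 and sum -1 are -2 and 1.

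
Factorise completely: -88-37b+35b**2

(5b-11)(7b+8)

Need a pair with product 35·(-88) = -3080 and sum -37: that's -77 and 40.
Split the middle term: 35b**2-77b + 40b-88 = 7b(5b-11) + 8(5b-11).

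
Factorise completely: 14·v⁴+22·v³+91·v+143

Group as (14·v⁴+91·v) + (22·v³+143) = 7·v·(2·v³+13) + 11·(2·v³+13).
Both groups share the factor (2·v³+13).

(7·v+11)·(2·v³+13)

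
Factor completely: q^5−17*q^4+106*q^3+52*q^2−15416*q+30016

(q+8)*(q−14)*(q−2)*(q^2−9*q+134)

Among the possible rational roots, q = −8 is a root, so (q+8) divides it; the quotient is q^4−25*q^3+306*q^2−2396*q+3752.
Continuing, q = 14 is a root, so (q−14) divides it; the quotient is q^3−11*q^2+152*q−268.
Next, q = 2 is a root, so (q−2) is a factor; dividing leaves q^2−9*q+134.
The quadratic q^2−9*q+134 has discriminant −455 < 0 and is irreducible over ℤ.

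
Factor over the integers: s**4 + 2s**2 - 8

Substitute u = s**2 to get a quadratic in u, then factor.
s**2 - 2 is irreducible over ℤ (2 is not a perfect square).
s**2 + 4 is irreducible over ℤ (sum of squares).

(s**2 + 4)(s**2 - 2)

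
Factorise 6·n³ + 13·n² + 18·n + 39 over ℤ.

Group as (6·n³ + 18·n) + (13·n² + 39) = 6·n·(n² + 3) + 13·(n² + 3).
Both groups share the factor (n² + 3).

(6·n + 13)·(n² + 3)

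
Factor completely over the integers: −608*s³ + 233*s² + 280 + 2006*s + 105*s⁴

Trying the rational-root candidates, s = −7/5 is a root, so (5*s + 7) divides it; the quotient is 21*s³ − 151*s² + 258*s + 40.
Then s = 4 is a root, so (s − 4) is a factor; dividing leaves 21*s² − 67*s − 10.
The remaining quadratic factors as (7*s + 1)(3*s − 10).

(3*s − 10)*(5*s + 7)*(7*s + 1)*(s − 4)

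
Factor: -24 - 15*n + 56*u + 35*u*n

(5*n + 8)*(7*u - 3)

Group as (35*u*n + 56*u) + (-15*n - 24) = 7*u*(5*n + 8) - 3*(5*n + 8).
Both groups share the factor (5*n + 8).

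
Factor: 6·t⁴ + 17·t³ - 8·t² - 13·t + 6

(2·t - 1)·(3·t - 2)·(t + 1)·(t + 3)

Among the possible rational roots, t = 1/2 is a root, so (2·t - 1) divides it; the quotient is 3·t³ + 10·t² + t - 6.
Then t = -1 is a root, so (t + 1) is a factor; dividing leaves 3·t² + 7·t - 6.
The remaining quadratic factors as (3·t - 2)(t + 3).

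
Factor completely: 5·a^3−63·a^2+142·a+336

(5·a+7)·(a−6)·(a−8)

Trying the rational-root candidates, a = −7/5 is a root, so (5·a+7) is a factor; dividing leaves a^2−14·a+48.
The remaining quadratic factors as (a−8)(a−6).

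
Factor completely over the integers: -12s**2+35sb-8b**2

Group: -3s(4s-b) + 8b(4s-b); both groups contain (4s-b).

-(3s-8b)(4s-b)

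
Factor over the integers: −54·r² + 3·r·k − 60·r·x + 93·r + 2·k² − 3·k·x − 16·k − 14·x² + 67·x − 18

Group: −6·r·(9·r − 2·k + 7·x − 2) + (−k − 2·x + 9)·(9·r − 2·k + 7·x − 2); both groups contain (9·r − 2·k + 7·x − 2).

−(9·r − 2·k + 7·x − 2)·(6·r + k + 2·x − 9)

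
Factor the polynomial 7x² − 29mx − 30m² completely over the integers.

Group: −6m(5m − x) − 7x(5m − x); both groups contain (5m − x).

−(5m − x)(6m + 7x)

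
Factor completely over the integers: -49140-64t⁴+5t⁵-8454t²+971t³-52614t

By the rational root theorem, t = 13 is a root, so (t-13) is a factor; dividing leaves 5t⁴+t³+984t²+4338t+3780.
Next, t = -6/5 is a root, giving the factor (5t+6) and quotient t³-t²+198t+630.
Continuing, t = -3 is a root, giving the factor (t+3) and quotient t²-4t+210.
The quadratic t²-4t+210 has discriminant -824 < 0 and is irreducible over ℤ.

(5t+6)(t+3)(t-13)(t²-4t+210)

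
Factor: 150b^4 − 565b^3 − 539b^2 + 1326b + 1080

Among the possible rational roots, b = 4 is a root, giving the factor (b − 4) and quotient 150b^3 + 35b^2 − 399b − 270.
Continuing, b = 9/5 is a root, giving the factor (5b − 9) and quotient 30b^2 + 61b + 30.
The remaining quadratic factors as (6b + 5)(5b + 6).

(5b + 6)(5b − 9)(6b + 5)(b − 4)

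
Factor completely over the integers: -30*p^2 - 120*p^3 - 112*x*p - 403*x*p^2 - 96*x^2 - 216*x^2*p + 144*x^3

(3*x - 8*p - 2)*(4*x + 3*p)*(12*x + 5*p)

Group: 12*x*(12*x^2 - 23*x*p - 8*x - 24*p^2 - 6*p) + 5*p*(12*x^2 - 23*x*p - 8*x - 24*p^2 - 6*p); both groups contain (12*x^2 - 23*x*p - 8*x - 24*p^2 - 6*p), so (12*x + 5*p) is a factor with cofactor 12*x^2 - 23*x*p - 8*x - 24*p^2 - 6*p.
The cofactor groups again: 12*x^2 - 23*x*p - 8*x - 24*p^2 - 6*p = 4*x*(3*x - 8*p - 2) + 3*p*(3*x - 8*p - 2); both groups contain (3*x - 8*p - 2), giving (4*x + 3*p)*(3*x - 8*p - 2).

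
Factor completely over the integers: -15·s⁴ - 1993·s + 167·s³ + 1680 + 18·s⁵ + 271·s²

Among the possible rational roots, s = 7/6 is a root, giving the factor (6·s - 7) and quotient 3·s⁴ + s³ + 29·s² + 79·s - 240.
Continuing, s = -3 is a root, giving the factor (s + 3) and quotient 3·s³ - 8·s² + 53·s - 80.
Next, s = 5/3 is a root, so (3·s - 5) divides it; the quotient is s² - s + 16.
The quadratic s² - s + 16 has discriminant -63 < 0 and is irreducible over ℤ.

(3·s - 5)·(6·s - 7)·(s + 3)·(s² - s + 16)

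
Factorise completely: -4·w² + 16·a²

4·(2·a + w)·(2·a - w)

Factor out 4, leaving 4·a² - w², which is a difference of two squares.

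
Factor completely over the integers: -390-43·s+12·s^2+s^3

Testing divisors of the constant over divisors of the leading coefficient, s = -5 is a root, so (s+5) is a factor; dividing leaves s^2+7·s-78.
The remaining quadratic factors as (s-6)(s+13).

(s+13)·(s+5)·(s-6)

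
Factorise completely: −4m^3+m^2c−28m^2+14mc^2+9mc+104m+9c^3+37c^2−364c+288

Group: m(−4m^2+5mc+8m+9c^2−44c+32) + (c+9)(−4m^2+5mc+8m+9c^2−44c+32); both groups contain (−4m^2+5mc+8m+9c^2−44c+32), so (m+c+9) is a factor with cofactor −4m^2+5mc+8m+9c^2−44c+32.
The cofactor groups again: −4m^2+5mc+8m+9c^2−44c+32 = −4m(m+c−4) + (9c−8)(m+c−4); both groups contain (m+c−4), giving −(4m−9c+8)(m+c−4).

−(4m−9c+8)(m+c+9)(m+c−4)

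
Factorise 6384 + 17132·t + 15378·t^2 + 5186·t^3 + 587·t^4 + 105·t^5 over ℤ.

(3·t + 4)·(5·t + 7)·(7·t + 6)·(t^2 + 2·t + 38)

Among the possible rational roots, t = -4/3 is a root, so (3·t + 4) is a factor; dividing leaves 35·t^4 + 149·t^3 + 1530·t^2 + 3086·t + 1596.
Then t = -7/5 is a root, giving the factor (5·t + 7) and quotient 7·t^3 + 20·t^2 + 278·t + 228.
Continuing, t = -6/7 is a root, so (7·t + 6) divides it; the quotient is t^2 + 2·t + 38.
The quadratic t^2 + 2·t + 38 has discriminant -148 < 0 and is irreducible over ℤ.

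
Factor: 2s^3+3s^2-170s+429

(2s-13)(s+11)(s-3)

Trying the rational-root candidates, s = -11 is a root, giving the factor (s+11) and quotient 2s^2-19s+39.
The remaining quadratic factors as (2s-13)(s-3).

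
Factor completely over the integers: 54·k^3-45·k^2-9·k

9·k·(6·k+1)·(k-1)

Pull out the common factor 9·k, then factor the remaining trinomial.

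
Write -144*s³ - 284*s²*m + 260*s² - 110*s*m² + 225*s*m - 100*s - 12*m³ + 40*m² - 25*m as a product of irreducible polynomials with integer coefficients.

-(9*s + 2*m - 5)*(4*s + 6*m - 5)*(4*s + m)

Group: 9*s*(-16*s² - 28*s*m + 20*s - 6*m² + 5*m) + (2*m - 5)*(-16*s² - 28*s*m + 20*s - 6*m² + 5*m); both groups contain (-16*s² - 28*s*m + 20*s - 6*m² + 5*m), so (9*s + 2*m - 5) is a factor with cofactor -16*s² - 28*s*m + 20*s - 6*m² + 5*m.
The cofactor groups again: -16*s² - 28*s*m + 20*s - 6*m² + 5*m = -4*s*(4*s + 6*m - 5) - m*(4*s + 6*m - 5); both groups contain (4*s + 6*m - 5), giving -(4*s + m)*(4*s + 6*m - 5).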